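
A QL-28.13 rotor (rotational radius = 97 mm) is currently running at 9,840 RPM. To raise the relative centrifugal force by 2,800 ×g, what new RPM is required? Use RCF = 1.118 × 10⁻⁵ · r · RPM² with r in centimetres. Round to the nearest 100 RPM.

11100 RPM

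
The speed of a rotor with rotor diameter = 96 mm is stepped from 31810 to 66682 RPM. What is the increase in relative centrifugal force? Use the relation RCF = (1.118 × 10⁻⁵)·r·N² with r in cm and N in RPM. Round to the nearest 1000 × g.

≈ 184000 g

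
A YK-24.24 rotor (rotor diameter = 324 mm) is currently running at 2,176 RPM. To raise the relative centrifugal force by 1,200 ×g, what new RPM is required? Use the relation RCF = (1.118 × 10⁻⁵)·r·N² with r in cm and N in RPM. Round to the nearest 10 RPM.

N₂ ≈ 3370 RPM

r = 324 mm / 2 = 162 mm = 16.2 cm
Current RCF = 1.118 × 10⁻⁵ × 16.2 × (2176)² = 1.118 × 10⁻⁵ × 16.2 × 4,734,976 ≈ 857.6 × g
Target RCF = 857.6 + 1,200 = 2,057.6 × g
N² = 2,057.6 / (18.1116 × 10⁻⁵) = 11,360,675
N ≈ √11,360,675 ≈ 3,370.6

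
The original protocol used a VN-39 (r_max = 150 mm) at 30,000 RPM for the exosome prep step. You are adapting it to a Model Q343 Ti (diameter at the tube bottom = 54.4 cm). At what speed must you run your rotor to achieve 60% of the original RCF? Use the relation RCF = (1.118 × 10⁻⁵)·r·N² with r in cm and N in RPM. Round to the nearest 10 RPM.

Original rotor: r = 150 mm = 15.0 cm
RCF_original = 1.118 × 10⁻⁵ × 15 × (30000)² = 1.118 × 10⁻⁵ × 15 × 900,000,000 ≈ 150,930 × g
Target RCF = 0.6 × 150,930 ≈ 90,558 × g
Your rotor: r = 54.4 / 2 = 27.2 cm
90,558 = 1.118 × 10⁻⁵ × 27.2 × N²
N² = 90,558 / (30.4096 × 10⁻⁵) = 297,794,118
N ≈ √297,794,118 ≈ 17,256.7

≈ 17260 RPM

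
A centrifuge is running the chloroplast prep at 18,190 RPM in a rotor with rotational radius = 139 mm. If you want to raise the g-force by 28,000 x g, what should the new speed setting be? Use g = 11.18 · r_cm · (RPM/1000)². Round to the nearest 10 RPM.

r = 139 mm = 13.9 cm
Current RCF = 11.18 × 13.9 × (18.19)² = 11.18 × 13.9 × 330.8761 ≈ 51,418.8 × g
Target RCF = 51,418.8 + 28,000 = 79,418.8 × g
(N/1000)² = 79,418.8 / 155.402 = 511.0539
N = 1000 × √511.0539 ≈ 22,606.5

N₂ ≈ 22610 RPM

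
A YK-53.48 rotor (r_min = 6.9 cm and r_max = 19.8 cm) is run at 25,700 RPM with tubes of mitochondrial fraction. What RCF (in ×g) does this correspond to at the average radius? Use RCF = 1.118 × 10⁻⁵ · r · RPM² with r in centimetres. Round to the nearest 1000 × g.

r_avg = (6.9 + 19.8) / 2 = 13.35 cm
RCF = 1.118 × 10⁻⁵ × 13.35 × (25700)² = 1.118 × 10⁻⁵ × 13.35 × 660,490,000 ≈ 98,580.1 × g

99000 ×g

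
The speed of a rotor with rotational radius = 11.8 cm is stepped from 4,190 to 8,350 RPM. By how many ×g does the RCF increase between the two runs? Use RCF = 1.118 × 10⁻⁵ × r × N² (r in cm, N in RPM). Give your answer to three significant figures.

6880 ×g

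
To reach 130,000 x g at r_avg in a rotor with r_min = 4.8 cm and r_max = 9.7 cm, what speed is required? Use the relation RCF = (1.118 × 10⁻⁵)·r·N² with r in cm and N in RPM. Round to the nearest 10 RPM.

40050 RPM

r_avg = (4.8 + 9.7) / 2 = 7.25 cm
130,000 = 1.118 × 10⁻⁵ × 7.25 × N²
N² = 130,000 / (8.1055 × 10⁻⁵) = 1,603,849,238
N ≈ √1,603,849,238 ≈ 40,048.1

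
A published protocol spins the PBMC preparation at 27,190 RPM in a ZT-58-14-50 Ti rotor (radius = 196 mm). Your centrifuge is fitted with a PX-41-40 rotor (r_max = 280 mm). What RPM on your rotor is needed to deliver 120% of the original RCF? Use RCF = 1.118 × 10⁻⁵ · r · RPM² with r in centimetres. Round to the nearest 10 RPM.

24920 RPM

Original rotor: r = 196 mm = 19.6 cm
RCF = 1.118 × 10⁻⁵ × r × N²
RCF_original = 1.118 × 10⁻⁵ × 19.6 × (27190)² = 1.118 × 10⁻⁵ × 19.6 × 739,296,100 ≈ 162,000.5 × g
Target RCF = 1.2 × 162,000.5 ≈ 194,400.6 × g
Your rotor: r = 280 mm = 28.0 cm
194,400.6 = 1.118 × 10⁻⁵ × 28 × N²
N² = 194,400.6 / (31.304 × 10⁻⁵) = 621,008,817
N ≈ √621,008,817 ≈ 24,920.0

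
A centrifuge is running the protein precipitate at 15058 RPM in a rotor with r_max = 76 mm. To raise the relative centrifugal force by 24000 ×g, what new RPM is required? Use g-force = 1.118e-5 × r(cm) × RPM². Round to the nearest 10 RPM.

N₂ ≈ 22570 RPM

r = 76 mm = 7.6 cm
Current RCF = 1.118 × 10⁻⁵ × 7.6 × (15058)² = 1.118 × 10⁻⁵ × 7.6 × 226,743,364 ≈ 19,265.9 × g
Target RCF = 19,265.9 + 24,000 = 43,265.9 × g
N² = 43,265.9 / (8.4968 × 10⁻⁵) = 509,202,288
N ≈ √509,202,288 ≈ 22,565.5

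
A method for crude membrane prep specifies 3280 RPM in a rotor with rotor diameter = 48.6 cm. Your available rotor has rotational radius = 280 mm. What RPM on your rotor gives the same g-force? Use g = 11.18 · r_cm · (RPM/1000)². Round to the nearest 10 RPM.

Original rotor: r = 48.6 / 2 = 24.3 cm
RCF = 11.18 × r × (N/1000)²
RCF_original = 11.18 × 24.3 × (3.28)² = 11.18 × 24.3 × 10.7584 ≈ 2,922.8 × g
Your rotor: r = 280 mm = 28.0 cm
2,922.8 = 11.18 × 28 × (N/1000)²
(N/1000)² = 2,922.8 / 313.04 = 9.336826
N = 1000 × √9.336826 ≈ 3,055.6

≈ 3060 RPM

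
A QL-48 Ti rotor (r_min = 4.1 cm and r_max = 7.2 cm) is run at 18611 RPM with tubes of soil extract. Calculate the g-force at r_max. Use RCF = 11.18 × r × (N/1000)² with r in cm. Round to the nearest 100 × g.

≈ 27900 x g

Use r_max = 7.2 cm.
RCF = 11.18 × 7.2 × (18.611)² = 11.18 × 7.2 × 346.369321 ≈ 27,881.3 × g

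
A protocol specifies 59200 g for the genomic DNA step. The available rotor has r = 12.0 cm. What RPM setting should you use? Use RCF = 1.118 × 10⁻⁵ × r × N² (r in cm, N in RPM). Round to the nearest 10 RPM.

N ≈ 21010 RPM

59,200 = 1.118 × 10⁻⁵ × 12 × N²
N² = 59,200 / (13.416 × 10⁻⁵) = 441,264,162
N ≈ √441,264,162 ≈ 21,006.3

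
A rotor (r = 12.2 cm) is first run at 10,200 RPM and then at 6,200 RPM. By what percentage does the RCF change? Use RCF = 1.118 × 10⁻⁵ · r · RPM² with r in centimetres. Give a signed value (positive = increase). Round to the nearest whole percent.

-63%

RCF ∝ N², so the ratio is (6200/10200)² = (0.607843)² = 0.3695.
Change = 0.3695 − 1 = -0.6305 → -63.1%.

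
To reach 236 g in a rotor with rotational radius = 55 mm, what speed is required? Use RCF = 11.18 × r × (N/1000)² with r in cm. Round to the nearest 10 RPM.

N ≈ 1960 RPM

r = 55 mm = 5.5 cm
RCF = 11.18 × r × (N/1000)²
236 = 11.18 × 5.5 × (N/1000)²
(N/1000)² = 236 / 61.49 = 3.838022
N = 1000 × √3.838022 ≈ 1,959.1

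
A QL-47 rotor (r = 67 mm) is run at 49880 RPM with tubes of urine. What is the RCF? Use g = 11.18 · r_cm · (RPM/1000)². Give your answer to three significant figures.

≈ 186000 g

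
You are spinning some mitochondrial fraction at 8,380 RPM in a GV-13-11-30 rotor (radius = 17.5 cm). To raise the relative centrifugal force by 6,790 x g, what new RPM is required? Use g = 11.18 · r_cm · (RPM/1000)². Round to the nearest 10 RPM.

Current RCF = 11.18 × 17.5 × (8.38)² = 11.18 × 17.5 × 70.2244 ≈ 13,739.4 × g
Target RCF = 13,739.4 + 6,790 = 20,529.4 × g
(N/1000)² = 20,529.4 / 195.65 = 104.9292
N = 1000 × √104.9292 ≈ 10,243.5

≈ 10240 RPM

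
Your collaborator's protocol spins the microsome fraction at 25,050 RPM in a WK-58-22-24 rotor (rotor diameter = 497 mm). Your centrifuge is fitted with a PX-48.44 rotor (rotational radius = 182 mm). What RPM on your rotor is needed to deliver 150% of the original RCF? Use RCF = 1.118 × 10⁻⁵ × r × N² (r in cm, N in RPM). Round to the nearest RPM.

≈ 35849 RPM

Original rotor: r = 497 mm / 2 = 248.5 mm = 24.85 cm
RCF_original = 1.118 × 10⁻⁵ × 24.85 × (25050)² = 1.118 × 10⁻⁵ × 24.85 × 627,502,500 ≈ 174,334.6 × g
Target RCF = 1.5 × 174,334.6 ≈ 261,501.9 × g
Your rotor: r = 182 mm = 18.2 cm
261,501.9 = 1.118 × 10⁻⁵ × 18.2 × N²
N² = 261,501.9 / (20.3476 × 10⁻⁵) = 1,285,173,190
N ≈ √1,285,173,190 ≈ 35,849.3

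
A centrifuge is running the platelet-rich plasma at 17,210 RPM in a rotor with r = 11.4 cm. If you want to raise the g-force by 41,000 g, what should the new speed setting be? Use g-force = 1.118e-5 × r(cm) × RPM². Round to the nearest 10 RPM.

24860 RPM

Current RCF = 1.118 × 10⁻⁵ × 11.4 × (17210)² = 1.118 × 10⁻⁵ × 11.4 × 296,184,100 ≈ 37,749.3 × g
Target RCF = 37,749.3 + 41,000 = 78,749.3 × g
N² = 78,749.3 / (12.7452 × 10⁻⁵) = 617,874,180
N ≈ √617,874,180 ≈ 24,857.1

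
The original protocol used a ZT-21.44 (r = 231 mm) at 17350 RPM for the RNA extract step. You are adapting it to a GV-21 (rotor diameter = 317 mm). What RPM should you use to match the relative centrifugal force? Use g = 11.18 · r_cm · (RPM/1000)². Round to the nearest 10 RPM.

≈ 20950 RPM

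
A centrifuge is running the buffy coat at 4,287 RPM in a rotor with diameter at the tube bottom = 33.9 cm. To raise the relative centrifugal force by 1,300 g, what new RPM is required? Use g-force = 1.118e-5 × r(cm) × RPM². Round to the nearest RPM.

r = 33.9 / 2 = 16.95 cm
Current RCF = 1.118 × 10⁻⁵ × 16.95 × (4287)² = 1.118 × 10⁻⁵ × 16.95 × 18,378,369 ≈ 3,482.7 × g
Target RCF = 3,482.7 + 1,300 = 4,782.7 × g
N² = 4,782.7 / (18.9501 × 10⁻⁵) = 25,238,389
N ≈ √25,238,389 ≈ 5,023.8

5024 RPM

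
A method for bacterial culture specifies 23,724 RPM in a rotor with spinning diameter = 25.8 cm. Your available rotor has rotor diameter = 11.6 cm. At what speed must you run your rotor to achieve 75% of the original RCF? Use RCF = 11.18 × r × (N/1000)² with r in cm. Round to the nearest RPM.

Original rotor: r = 25.8 / 2 = 12.9 cm
RCF_original = 11.18 × 12.9 × (23.724)² = 11.18 × 12.9 × 562.828176 ≈ 81,172.2 × g
Target RCF = 0.75 × 81,172.2 ≈ 60,879.1 × g
Your rotor: r = 11.6 / 2 = 5.8 cm
60,879.1 = 11.18 × 5.8 × (N/1000)²
(N/1000)² = 60,879.1 / 64.844 = 938.8548
N = 1000 × √938.8548 ≈ 30,640.7

30641 RPM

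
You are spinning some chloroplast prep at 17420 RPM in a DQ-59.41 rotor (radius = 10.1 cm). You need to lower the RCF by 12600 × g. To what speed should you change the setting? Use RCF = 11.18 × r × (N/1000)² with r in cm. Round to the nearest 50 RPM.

13850 RPM

Current RCF = 11.18 × 10.1 × (17.42)² = 11.18 × 10.1 × 303.4564 ≈ 34,265.7 × g
Target RCF = 34,265.7 − 12,600 = 21,665.7 × g
(N/1000)² = 21,665.7 / 112.918 = 191.8711
N = 1000 × √191.8711 ≈ 13,851.8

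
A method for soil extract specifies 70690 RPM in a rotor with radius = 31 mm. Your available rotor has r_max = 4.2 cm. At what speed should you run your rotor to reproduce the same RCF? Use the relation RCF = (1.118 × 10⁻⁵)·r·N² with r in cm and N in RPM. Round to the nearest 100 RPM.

60700 RPM

Original rotor: r = 31 mm = 3.1 cm
RCF = 1.118 × 10⁻⁵ × r × N²
RCF_original = 1.118 × 10⁻⁵ × 3.1 × (70690)² = 1.118 × 10⁻⁵ × 3.1 × 4,997,076,100 ≈ 173,188.7 × g
173,188.7 = 1.118 × 10⁻⁵ × 4.2 × N²
N² = 173,188.7 / (4.6956 × 10⁻⁵) = 3,688,318,852
N ≈ √3,688,318,852 ≈ 60,731.5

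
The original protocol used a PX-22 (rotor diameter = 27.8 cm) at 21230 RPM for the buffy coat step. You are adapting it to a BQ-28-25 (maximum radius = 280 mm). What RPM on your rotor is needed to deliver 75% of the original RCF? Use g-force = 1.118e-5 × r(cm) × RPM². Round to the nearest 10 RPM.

Original rotor: r = 27.8 / 2 = 13.9 cm
RCF_original = 1.118 × 10⁻⁵ × 13.9 × (21230)² = 1.118 × 10⁻⁵ × 13.9 × 450,712,900 ≈ 70,041.7 × g
Target RCF = 0.75 × 70,041.7 ≈ 52,531.3 × g
Your rotor: r = 280 mm = 28.0 cm
52,531.3 = 1.118 × 10⁻⁵ × 28 × N²
N² = 52,531.3 / (31.304 × 10⁻⁵) = 167,810,184
N ≈ √167,810,184 ≈ 12,954.2

≈ 12950 RPM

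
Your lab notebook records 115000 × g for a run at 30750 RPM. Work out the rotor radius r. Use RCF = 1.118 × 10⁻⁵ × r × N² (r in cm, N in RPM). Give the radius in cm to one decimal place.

RCF = 1.118 × 10⁻⁵ × r × N²
115000 = 1.118 × 10⁻⁵ × r × (30750)²
r = 115000 / (1.118 × 10⁻⁵ × 945,562,500) = 115000 / 10571.39 ≈ 10.878 cm

r ≈ 10.9 cm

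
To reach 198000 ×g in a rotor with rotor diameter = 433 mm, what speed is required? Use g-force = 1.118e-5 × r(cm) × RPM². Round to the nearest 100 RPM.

r = 433 mm / 2 = 216.5 mm = 21.65 cm
RCF = 1.118 × 10⁻⁵ × r × N²
198,000 = 1.118 × 10⁻⁵ × 21.65 × N²
N² = 198,000 / (24.2047 × 10⁻⁵) = 818,022,946
N ≈ √818,022,946 ≈ 28,601.1

28600 RPM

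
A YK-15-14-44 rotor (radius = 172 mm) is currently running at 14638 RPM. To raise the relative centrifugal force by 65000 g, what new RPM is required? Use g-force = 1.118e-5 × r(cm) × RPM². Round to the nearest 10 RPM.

23500 RPM

r = 172 mm = 17.2 cm
Current RCF = 1.118 × 10⁻⁵ × 17.2 × (14638)² = 1.118 × 10⁻⁵ × 17.2 × 214,271,044 ≈ 41,203.5 × g
Target RCF = 41,203.5 + 65,000 = 106,203.5 × g
N² = 106,203.5 / (19.2296 × 10⁻⁵) = 552,291,779
N ≈ √552,291,779 ≈ 23,500.9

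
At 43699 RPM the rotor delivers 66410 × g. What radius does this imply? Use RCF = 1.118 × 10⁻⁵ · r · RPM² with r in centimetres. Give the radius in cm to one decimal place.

66410 = 1.118 × 10⁻⁵ × r × (43699)²
r = 66410 / (1.118 × 10⁻⁵ × 1,909,602,601) = 66410 / 21349.36 ≈ 3.111 cm

r ≈ 3.1 cm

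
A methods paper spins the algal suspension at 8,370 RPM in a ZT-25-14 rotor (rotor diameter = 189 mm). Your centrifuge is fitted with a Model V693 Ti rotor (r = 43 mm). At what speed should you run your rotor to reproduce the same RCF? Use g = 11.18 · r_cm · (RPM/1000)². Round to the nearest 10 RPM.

≈ 12410 RPM

Original rotor: r = 189 mm / 2 = 94.5 mm = 9.45 cm
RCF = 11.18 × r × (N/1000)²
RCF_original = 11.18 × 9.45 × (8.37)² = 11.18 × 9.45 × 70.0569 ≈ 7,401.6 × g
Your rotor: r = 43 mm = 4.3 cm
7,401.6 = 11.18 × 4.3 × (N/1000)²
(N/1000)² = 7,401.6 / 48.074 = 153.9626
N = 1000 × √153.9626 ≈ 12,408.2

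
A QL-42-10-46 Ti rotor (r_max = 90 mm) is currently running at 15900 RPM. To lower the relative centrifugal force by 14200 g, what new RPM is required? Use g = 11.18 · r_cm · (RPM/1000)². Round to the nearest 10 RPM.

r = 90 mm = 9.0 cm
Current RCF = 11.18 × 9 × (15.9)² = 11.18 × 9 × 252.81 ≈ 25,437.7 × g
Target RCF = 25,437.7 − 14,200 = 11,237.7 × g
(N/1000)² = 11,237.7 / 100.62 = 111.6846
N = 1000 × √111.6846 ≈ 10,568.1

N₂ ≈ 10570 RPM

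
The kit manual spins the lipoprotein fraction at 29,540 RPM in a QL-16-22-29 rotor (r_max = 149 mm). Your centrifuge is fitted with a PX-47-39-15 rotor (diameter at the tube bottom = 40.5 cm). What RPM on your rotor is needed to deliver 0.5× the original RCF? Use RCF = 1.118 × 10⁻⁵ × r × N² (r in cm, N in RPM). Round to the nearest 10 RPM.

≈ 17920 RPM

Original rotor: r = 149 mm = 14.9 cm
RCF = 1.118 × 10⁻⁵ × r × N²
RCF_original = 1.118 × 10⁻⁵ × 14.9 × (29540)² = 1.118 × 10⁻⁵ × 14.9 × 872,611,600 ≈ 145,361.4 × g
Target RCF = 0.5 × 145,361.4 ≈ 72,680.7 × g
Your rotor: r = 40.5 / 2 = 20.25 cm
72,680.7 = 1.118 × 10⁻⁵ × 20.25 × N²
N² = 72,680.7 / (22.6395 × 10⁻⁵) = 321,034,917
N ≈ √321,034,917 ≈ 17,917.4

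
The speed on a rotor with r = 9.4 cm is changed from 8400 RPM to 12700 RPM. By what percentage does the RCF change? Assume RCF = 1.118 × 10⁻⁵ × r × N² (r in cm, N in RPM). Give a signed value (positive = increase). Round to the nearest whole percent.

+129%

RCF ∝ N², so the ratio is (12700/8400)² = (1.511905)² = 2.2859.
Change = 2.2859 − 1 = +1.2859 → +128.6%.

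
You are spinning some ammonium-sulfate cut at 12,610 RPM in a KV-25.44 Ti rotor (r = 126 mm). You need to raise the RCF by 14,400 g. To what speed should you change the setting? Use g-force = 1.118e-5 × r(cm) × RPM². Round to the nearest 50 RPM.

N₂ ≈ 16150 RPM

r = 126 mm = 12.6 cm
Current RCF = 1.118 × 10⁻⁵ × 12.6 × (12610)² = 1.118 × 10⁻⁵ × 12.6 × 159,012,100 ≈ 22,399.7 × g
Target RCF = 22,399.7 + 14,400 = 36,799.7 × g
N² = 36,799.7 / (14.0868 × 10⁻⁵) = 261,235,341
N ≈ √261,235,341 ≈ 16,162.8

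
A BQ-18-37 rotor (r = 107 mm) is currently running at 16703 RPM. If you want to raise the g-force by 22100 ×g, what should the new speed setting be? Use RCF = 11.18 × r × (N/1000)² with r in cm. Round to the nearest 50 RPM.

r = 107 mm = 10.7 cm
Current RCF = 11.18 × 10.7 × (16.703)² = 11.18 × 10.7 × 278.990209 ≈ 33,374.5 × g
Target RCF = 33,374.5 + 22,100 = 55,474.5 × g
(N/1000)² = 55,474.5 / 119.626 = 463.7328
N = 1000 × √463.7328 ≈ 21,534.5

≈ 21550 RPM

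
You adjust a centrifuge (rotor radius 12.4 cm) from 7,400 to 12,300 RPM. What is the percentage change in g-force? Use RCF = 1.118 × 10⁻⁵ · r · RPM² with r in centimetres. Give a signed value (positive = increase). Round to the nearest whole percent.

RCF ∝ N², so the ratio is (12300/7400)² = (1.662162)² = 2.7628.
Change = 2.7628 − 1 = +1.7628 → +176.3%.

+176%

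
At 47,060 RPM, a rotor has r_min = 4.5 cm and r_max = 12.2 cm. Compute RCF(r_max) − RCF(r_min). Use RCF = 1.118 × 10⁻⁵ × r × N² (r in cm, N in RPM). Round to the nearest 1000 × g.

ΔRCF = 1.118 × 10⁻⁵ × (r_max − r_min) × N² = 1.118 × 10⁻⁵ × 7.7 × 2,214,643,600 ≈ 190,649.8

ΔRCF ≈ 191000 x g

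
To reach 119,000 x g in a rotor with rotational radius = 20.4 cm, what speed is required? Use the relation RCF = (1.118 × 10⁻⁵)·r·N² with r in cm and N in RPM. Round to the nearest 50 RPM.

119,000 = 1.118 × 10⁻⁵ × 20.4 × N²
N² = 119,000 / (22.8072 × 10⁻⁵) = 521,765,057
N ≈ √521,765,057 ≈ 22,842.2

22850 RPM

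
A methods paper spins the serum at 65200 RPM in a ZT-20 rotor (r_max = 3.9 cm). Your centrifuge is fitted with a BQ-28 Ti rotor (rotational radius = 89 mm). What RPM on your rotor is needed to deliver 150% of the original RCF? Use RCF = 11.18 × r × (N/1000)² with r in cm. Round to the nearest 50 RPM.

52850 RPM

RCF_original = 11.18 × 3.9 × (65.2)² = 11.18 × 3.9 × 4,251.04 ≈ 185,353.8 × g
Target RCF = 1.5 × 185,353.8 ≈ 278,030.7 × g
Your rotor: r = 89 mm = 8.9 cm
278,030.7 = 11.18 × 8.9 × (N/1000)²
(N/1000)² = 278,030.7 / 99.502 = 2794.222
N = 1000 × √2794.222 ≈ 52,860.4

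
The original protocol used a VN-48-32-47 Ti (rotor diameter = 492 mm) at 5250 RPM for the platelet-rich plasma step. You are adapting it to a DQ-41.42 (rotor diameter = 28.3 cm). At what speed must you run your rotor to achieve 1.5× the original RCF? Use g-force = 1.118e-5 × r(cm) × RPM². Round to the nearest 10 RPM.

≈ 8480 RPM

Original rotor: r = 492 mm / 2 = 246 mm = 24.6 cm
RCF = 1.118 × 10⁻⁵ × r × N²
RCF_original = 1.118 × 10⁻⁵ × 24.6 × (5250)² = 1.118 × 10⁻⁵ × 24.6 × 27,562,500 ≈ 7,580.5 × g
Target RCF = 1.5 × 7,580.5 ≈ 11,370.8 × g
Your rotor: r = 28.3 / 2 = 14.15 cm
11,370.8 = 1.118 × 10⁻⁵ × 14.15 × N²
N² = 11,370.8 / (15.8197 × 10⁻⁵) = 71,877,469
N ≈ √71,877,469 ≈ 8,478.1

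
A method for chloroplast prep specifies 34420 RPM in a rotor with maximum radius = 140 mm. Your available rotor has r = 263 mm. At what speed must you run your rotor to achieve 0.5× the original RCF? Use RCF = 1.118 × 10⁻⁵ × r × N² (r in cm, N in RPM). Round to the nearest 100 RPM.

Original rotor: r = 140 mm = 14.0 cm
RCF_original = 1.118 × 10⁻⁵ × 14 × (34420)² = 1.118 × 10⁻⁵ × 14 × 1,184,736,400 ≈ 185,434.9 × g
Target RCF = 0.5 × 185,434.9 ≈ 92,717.4 × g
Your rotor: r = 263 mm = 26.3 cm
92,717.4 = 1.118 × 10⁻⁵ × 26.3 × N²
N² = 92,717.4 / (29.4034 × 10⁻⁵) = 315,328,840
N ≈ √315,328,840 ≈ 17,757.5

17800 RPM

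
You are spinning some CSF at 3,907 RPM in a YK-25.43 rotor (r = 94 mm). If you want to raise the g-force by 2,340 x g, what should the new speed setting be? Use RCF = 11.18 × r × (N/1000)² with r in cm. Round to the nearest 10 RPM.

r = 94 mm = 9.4 cm
Current RCF = 11.18 × 9.4 × (3.907)² = 11.18 × 9.4 × 15.264649 ≈ 1,604.2 × g
Target RCF = 1,604.2 + 2,340 = 3,944.2 × g
(N/1000)² = 3,944.2 / 105.092 = 37.53093
N = 1000 × √37.53093 ≈ 6,126.2

6130 RPM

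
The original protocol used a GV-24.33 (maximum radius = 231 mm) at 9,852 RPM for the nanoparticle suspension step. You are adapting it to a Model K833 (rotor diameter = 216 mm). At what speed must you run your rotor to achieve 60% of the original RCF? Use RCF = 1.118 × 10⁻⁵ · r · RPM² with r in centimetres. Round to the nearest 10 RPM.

Original rotor: r = 231 mm = 23.1 cm
RCF_original = 1.118 × 10⁻⁵ × 23.1 × (9852)² = 1.118 × 10⁻⁵ × 23.1 × 97,061,904 ≈ 25,067 × g
Target RCF = 0.6 × 25,067 ≈ 15,040.2 × g
Your rotor: r = 216 mm / 2 = 108 mm = 10.8 cm
15,040.2 = 1.118 × 10⁻⁵ × 10.8 × N²
N² = 15,040.2 / (12.0744 × 10⁻⁵) = 124,562,711
N ≈ √124,562,711 ≈ 11,160.8

≈ 11160 RPM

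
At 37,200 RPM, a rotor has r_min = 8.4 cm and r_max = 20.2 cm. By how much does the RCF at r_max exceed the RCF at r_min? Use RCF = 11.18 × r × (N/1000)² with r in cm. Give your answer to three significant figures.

ΔRCF = 11.18 × (r_max − r_min) × (N/1000)² = 11.18 × 11.8 × 1,383.84 ≈ 182,561.7

183000 x g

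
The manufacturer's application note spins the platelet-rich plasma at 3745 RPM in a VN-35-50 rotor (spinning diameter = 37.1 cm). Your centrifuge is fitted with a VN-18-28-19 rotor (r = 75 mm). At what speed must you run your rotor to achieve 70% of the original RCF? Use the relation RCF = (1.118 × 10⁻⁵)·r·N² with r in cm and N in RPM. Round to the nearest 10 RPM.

Original rotor: r = 37.1 / 2 = 18.55 cm
RCF = 1.118 × 10⁻⁵ × r × N²
RCF_original = 1.118 × 10⁻⁵ × 18.55 × (3745)² = 1.118 × 10⁻⁵ × 18.55 × 14,025,025 ≈ 2,908.6 × g
Target RCF = 0.7 × 2,908.6 ≈ 2,036 × g
Your rotor: r = 75 mm = 7.5 cm
2,036 = 1.118 × 10⁻⁵ × 7.5 × N²
N² = 2,036 / (8.385 × 10⁻⁵) = 24,281,455
N ≈ √24,281,455 ≈ 4,927.6

≈ 4930 RPM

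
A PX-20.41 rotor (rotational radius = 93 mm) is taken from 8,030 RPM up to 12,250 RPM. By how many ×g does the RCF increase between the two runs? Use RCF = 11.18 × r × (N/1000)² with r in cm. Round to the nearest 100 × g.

≈ 8900 ×g

r = 93 mm = 9.3 cm
RCF₁ = 11.18 × 9.3 × (8.03)² = 11.18 × 9.3 × 64.4809 ≈ 6,704.3 × g
RCF₂ = 11.18 × 9.3 × (12.25)² = 11.18 × 9.3 × 150.0625 ≈ 15,602.6 × g
Increase = 15,602.6 − 6,704.3 = 8,898.3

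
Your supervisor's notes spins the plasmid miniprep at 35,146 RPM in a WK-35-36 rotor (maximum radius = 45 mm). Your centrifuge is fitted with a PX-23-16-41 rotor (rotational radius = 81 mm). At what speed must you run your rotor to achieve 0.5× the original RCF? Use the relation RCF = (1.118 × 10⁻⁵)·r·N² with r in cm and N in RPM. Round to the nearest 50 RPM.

Original rotor: r = 45 mm = 4.5 cm
RCF_original = 1.118 × 10⁻⁵ × 4.5 × (35146)² = 1.118 × 10⁻⁵ × 4.5 × 1,235,241,316 ≈ 62,145 × g
Target RCF = 0.5 × 62,145 ≈ 31,072.5 × g
Your rotor: r = 81 mm = 8.1 cm
31,072.5 = 1.118 × 10⁻⁵ × 8.1 × N²
N² = 31,072.5 / (9.0558 × 10⁻⁵) = 343,122,640
N ≈ √343,122,640 ≈ 18,523.6

18500 RPM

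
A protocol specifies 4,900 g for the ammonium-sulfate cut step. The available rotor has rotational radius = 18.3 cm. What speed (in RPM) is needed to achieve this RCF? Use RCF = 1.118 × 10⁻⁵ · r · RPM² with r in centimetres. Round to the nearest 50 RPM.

4,900 = 1.118 × 10⁻⁵ × 18.3 × N²
N² = 4,900 / (20.4594 × 10⁻⁵) = 23,949,871
N ≈ √23,949,871 ≈ 4,893.9

≈ 4900 RPM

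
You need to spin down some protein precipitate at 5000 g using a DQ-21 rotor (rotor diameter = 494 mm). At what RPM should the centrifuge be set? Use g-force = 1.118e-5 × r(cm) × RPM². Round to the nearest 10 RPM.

r = 494 mm / 2 = 247 mm = 24.7 cm
5,000 = 1.118 × 10⁻⁵ × 24.7 × N²
N² = 5,000 / (27.6146 × 10⁻⁵) = 18,106,364
N ≈ √18,106,364 ≈ 4,255.2

N ≈ 4260 RPM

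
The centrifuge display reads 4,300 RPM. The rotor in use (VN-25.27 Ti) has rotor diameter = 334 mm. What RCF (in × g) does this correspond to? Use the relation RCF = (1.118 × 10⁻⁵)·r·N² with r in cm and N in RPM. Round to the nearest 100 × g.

r = 334 mm / 2 = 167 mm = 16.7 cm
RCF = 1.118 × 10⁻⁵ × r × N²
RCF = 1.118 × 10⁻⁵ × 16.7 × (4300)² = 1.118 × 10⁻⁵ × 16.7 × 18,490,000 ≈ 3,452.2 × g

≈ 3500 × g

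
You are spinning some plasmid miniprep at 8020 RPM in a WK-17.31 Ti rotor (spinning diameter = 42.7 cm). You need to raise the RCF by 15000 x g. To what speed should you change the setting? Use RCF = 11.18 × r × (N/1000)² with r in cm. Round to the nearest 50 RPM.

r = 42.7 / 2 = 21.35 cm
Current RCF = 11.18 × 21.35 × (8.02)² = 11.18 × 21.35 × 64.3204 ≈ 15,352.8 × g
Target RCF = 15,352.8 + 15,000 = 30,352.8 × g
(N/1000)² = 30,352.8 / 238.693 = 127.1625
N = 1000 × √127.1625 ≈ 11,276.6

≈ 11300 RPM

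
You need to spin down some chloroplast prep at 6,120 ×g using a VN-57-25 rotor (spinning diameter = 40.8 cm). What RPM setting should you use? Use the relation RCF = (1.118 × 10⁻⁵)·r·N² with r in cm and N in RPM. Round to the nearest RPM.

≈ 5180 RPM

r = 40.8 / 2 = 20.4 cm
RCF = 1.118 × 10⁻⁵ × r × N²
6,120 = 1.118 × 10⁻⁵ × 20.4 × N²
N² = 6,120 / (22.8072 × 10⁻⁵) = 26,833,631
N ≈ √26,833,631 ≈ 5,180.1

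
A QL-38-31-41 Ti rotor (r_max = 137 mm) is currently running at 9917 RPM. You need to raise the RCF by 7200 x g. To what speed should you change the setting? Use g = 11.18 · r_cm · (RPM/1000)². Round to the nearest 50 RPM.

N₂ ≈ 12050 RPM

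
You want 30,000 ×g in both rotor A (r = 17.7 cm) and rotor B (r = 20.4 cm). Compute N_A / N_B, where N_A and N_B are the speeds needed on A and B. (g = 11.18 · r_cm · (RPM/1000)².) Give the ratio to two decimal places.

1.07

At fixed RCF, N ∝ 1/√r, so N_A/N_B = √(r_B/r_A) = √(20.4/17.7) = √1.152542 = 1.0736.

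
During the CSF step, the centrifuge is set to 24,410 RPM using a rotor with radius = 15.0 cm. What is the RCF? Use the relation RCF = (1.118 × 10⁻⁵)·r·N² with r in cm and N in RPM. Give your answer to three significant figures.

RCF = 1.118 × 10⁻⁵ × 15 × (24410)² = 1.118 × 10⁻⁵ × 15 × 595,848,100 ≈ 99,923.7 × g

RCF ≈ 99900 ×g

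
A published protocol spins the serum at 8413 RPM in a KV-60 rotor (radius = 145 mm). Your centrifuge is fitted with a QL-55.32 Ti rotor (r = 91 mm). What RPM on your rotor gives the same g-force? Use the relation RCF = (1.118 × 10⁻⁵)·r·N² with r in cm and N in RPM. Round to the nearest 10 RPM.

≈ 10620 RPM

Original rotor: r = 145 mm = 14.5 cm
RCF_original = 1.118 × 10⁻⁵ × 14.5 × (8413)² = 1.118 × 10⁻⁵ × 14.5 × 70,778,569 ≈ 11,473.9 × g
Your rotor: r = 91 mm = 9.1 cm
11,473.9 = 1.118 × 10⁻⁵ × 9.1 × N²
N² = 11,473.9 / (10.1738 × 10⁻⁵) = 112,778,903
N ≈ √112,778,903 ≈ 10,619.7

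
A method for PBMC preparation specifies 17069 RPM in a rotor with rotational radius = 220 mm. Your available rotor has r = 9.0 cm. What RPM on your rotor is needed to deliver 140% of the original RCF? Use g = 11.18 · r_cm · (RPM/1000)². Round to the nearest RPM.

≈ 31576 RPM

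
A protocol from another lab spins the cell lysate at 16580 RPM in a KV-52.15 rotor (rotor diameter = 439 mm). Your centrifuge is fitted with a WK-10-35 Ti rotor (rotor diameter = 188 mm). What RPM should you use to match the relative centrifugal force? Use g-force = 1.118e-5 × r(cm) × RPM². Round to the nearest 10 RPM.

≈ 25340 RPM

Original rotor: r = 439 mm / 2 = 219.5 mm = 21.95 cm
RCF_original = 1.118 × 10⁻⁵ × 21.95 × (16580)² = 1.118 × 10⁻⁵ × 21.95 × 274,896,400 ≈ 67,459.9 × g
Your rotor: r = 188 mm / 2 = 94 mm = 9.4 cm
67,459.9 = 1.118 × 10⁻⁵ × 9.4 × N²
N² = 67,459.9 / (10.5092 × 10⁻⁵) = 641,912,800
N ≈ √641,912,800 ≈ 25,336.0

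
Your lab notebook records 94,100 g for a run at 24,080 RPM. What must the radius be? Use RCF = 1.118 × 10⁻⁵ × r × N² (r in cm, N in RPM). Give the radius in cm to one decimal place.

≈ 14.5 cm

94100 = 1.118 × 10⁻⁵ × r × (24080)²
r = 94100 / (1.118 × 10⁻⁵ × 579,846,400) = 94100 / 6482.683 ≈ 14.516 cm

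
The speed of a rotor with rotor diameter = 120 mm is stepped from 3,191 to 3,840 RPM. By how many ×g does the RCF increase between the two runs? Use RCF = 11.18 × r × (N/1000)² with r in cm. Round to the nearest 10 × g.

r = 120 mm / 2 = 60 mm = 6 cm
RCF₁ = 11.18 × 6 × (3.191)² = 11.18 × 6 × 10.182481 ≈ 683 × g
RCF₂ = 11.18 × 6 × (3.84)² = 11.18 × 6 × 14.7456 ≈ 989.1 × g
Increase = 989.1 − 683 = 306.1

≈ 310 ×g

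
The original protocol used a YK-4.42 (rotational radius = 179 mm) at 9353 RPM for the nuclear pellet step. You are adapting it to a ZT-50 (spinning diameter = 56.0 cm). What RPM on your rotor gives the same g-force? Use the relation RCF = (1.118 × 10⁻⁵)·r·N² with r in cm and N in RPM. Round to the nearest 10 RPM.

Original rotor: r = 179 mm = 17.9 cm
RCF_original = 1.118 × 10⁻⁵ × 17.9 × (9353)² = 1.118 × 10⁻⁵ × 17.9 × 87,478,609 ≈ 17,506.4 × g
Your rotor: r = 56.0 / 2 = 28 cm
17,506.4 = 1.118 × 10⁻⁵ × 28 × N²
N² = 17,506.4 / (31.304 × 10⁻⁵) = 55,923,844
N ≈ √55,923,844 ≈ 7,478.2

7480 RPM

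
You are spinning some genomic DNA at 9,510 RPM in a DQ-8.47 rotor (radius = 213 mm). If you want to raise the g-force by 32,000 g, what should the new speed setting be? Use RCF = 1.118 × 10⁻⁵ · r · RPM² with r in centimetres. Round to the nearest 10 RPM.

r = 213 mm = 21.3 cm
Current RCF = 1.118 × 10⁻⁵ × 21.3 × (9510)² = 1.118 × 10⁻⁵ × 21.3 × 90,440,100 ≈ 21,536.9 × g
Target RCF = 21,536.9 + 32,000 = 53,536.9 × g
N² = 53,536.9 / (23.8134 × 10⁻⁵) = 224,818,380
N ≈ √224,818,380 ≈ 14,993.9

N₂ ≈ 14990 RPM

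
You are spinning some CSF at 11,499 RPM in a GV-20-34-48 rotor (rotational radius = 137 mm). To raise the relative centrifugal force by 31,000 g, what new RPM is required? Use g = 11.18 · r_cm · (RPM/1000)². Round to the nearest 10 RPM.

≈ 18290 RPM

r = 137 mm = 13.7 cm
Current RCF = 11.18 × 13.7 × (11.499)² = 11.18 × 13.7 × 132.227001 ≈ 20,252.7 × g
Target RCF = 20,252.7 + 31,000 = 51,252.7 × g
(N/1000)² = 51,252.7 / 153.166 = 334.6219
N = 1000 × √334.6219 ≈ 18,292.7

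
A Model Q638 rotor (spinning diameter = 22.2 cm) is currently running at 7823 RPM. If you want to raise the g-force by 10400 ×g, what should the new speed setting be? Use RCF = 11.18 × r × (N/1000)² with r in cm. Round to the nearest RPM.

12042 RPM

r = 22.2 / 2 = 11.1 cm
Current RCF = 11.18 × 11.1 × (7.823)² = 11.18 × 11.1 × 61.199329 ≈ 7,594.7 × g
Target RCF = 7,594.7 + 10,400 = 17,994.7 × g
(N/1000)² = 17,994.7 / 124.098 = 145.0039
N = 1000 × √145.0039 ≈ 12,041.8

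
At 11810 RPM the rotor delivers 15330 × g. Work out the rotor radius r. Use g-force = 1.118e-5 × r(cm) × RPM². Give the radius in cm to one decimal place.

15330 = 1.118 × 10⁻⁵ × r × (11810)²
r = 15330 / (1.118 × 10⁻⁵ × 139,476,100) = 15330 / 1559.343 ≈ 9.831 cm

9.8 cm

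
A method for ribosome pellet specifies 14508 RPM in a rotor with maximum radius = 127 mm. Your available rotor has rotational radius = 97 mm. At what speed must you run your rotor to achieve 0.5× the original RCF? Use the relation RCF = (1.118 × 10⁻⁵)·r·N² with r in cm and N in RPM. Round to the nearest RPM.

≈ 11738 RPM

Original rotor: r = 127 mm = 12.7 cm
RCF_original = 1.118 × 10⁻⁵ × 12.7 × (14508)² = 1.118 × 10⁻⁵ × 12.7 × 210,482,064 ≈ 29,885.5 × g
Target RCF = 0.5 × 29,885.5 ≈ 14,942.8 × g
Your rotor: r = 97 mm = 9.7 cm
14,942.8 = 1.118 × 10⁻⁵ × 9.7 × N²
N² = 14,942.8 / (10.8446 × 10⁻⁵) = 137,790,237
N ≈ √137,790,237 ≈ 11,738.4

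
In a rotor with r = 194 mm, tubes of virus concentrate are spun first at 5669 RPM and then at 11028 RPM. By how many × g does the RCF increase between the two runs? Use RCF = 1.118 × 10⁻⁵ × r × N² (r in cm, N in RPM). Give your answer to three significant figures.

r = 194 mm = 19.4 cm
RCF₁ = 1.118 × 10⁻⁵ × 19.4 × (5669)² = 1.118 × 10⁻⁵ × 19.4 × 32,137,561 ≈ 6,970.4 × g
RCF₂ = 1.118 × 10⁻⁵ × 19.4 × (11028)² = 1.118 × 10⁻⁵ × 19.4 × 121,616,784 ≈ 26,377.7 × g
Increase = 26,377.7 − 6,970.4 = 19,407.3

19400 × g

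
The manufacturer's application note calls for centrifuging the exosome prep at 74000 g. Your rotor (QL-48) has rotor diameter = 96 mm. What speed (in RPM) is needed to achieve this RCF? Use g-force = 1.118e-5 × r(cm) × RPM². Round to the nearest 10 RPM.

37130 RPM

r = 96 mm / 2 = 48 mm = 4.8 cm
74,000 = 1.118 × 10⁻⁵ × 4.8 × N²
N² = 74,000 / (5.3664 × 10⁻⁵) = 1,378,950,507
N ≈ √1,378,950,507 ≈ 37,134.2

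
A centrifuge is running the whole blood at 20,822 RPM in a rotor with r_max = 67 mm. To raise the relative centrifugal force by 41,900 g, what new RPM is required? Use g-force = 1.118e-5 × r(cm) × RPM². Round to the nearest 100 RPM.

r = 67 mm = 6.7 cm
Current RCF = 1.118 × 10⁻⁵ × 6.7 × (20822)² = 1.118 × 10⁻⁵ × 6.7 × 433,555,684 ≈ 32,475.9 × g
Target RCF = 32,475.9 + 41,900 = 74,375.9 × g
N² = 74,375.9 / (7.4906 × 10⁻⁵) = 992,923,130
N ≈ √992,923,130 ≈ 31,510.7

≈ 31500 RPM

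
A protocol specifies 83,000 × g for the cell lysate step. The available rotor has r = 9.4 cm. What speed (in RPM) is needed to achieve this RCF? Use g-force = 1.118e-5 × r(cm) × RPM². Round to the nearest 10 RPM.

N ≈ 28100 RPM

83,000 = 1.118 × 10⁻⁵ × 9.4 × N²
N² = 83,000 / (10.5092 × 10⁻⁵) = 789,784,189
N ≈ √789,784,189 ≈ 28,103.1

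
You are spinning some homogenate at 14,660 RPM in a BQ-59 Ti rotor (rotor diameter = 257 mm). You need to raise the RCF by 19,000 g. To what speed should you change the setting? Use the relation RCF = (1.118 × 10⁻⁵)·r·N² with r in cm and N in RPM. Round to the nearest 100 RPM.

N₂ ≈ 18600 RPM

r = 257 mm / 2 = 128.5 mm = 12.85 cm
Current RCF = 1.118 × 10⁻⁵ × 12.85 × (14660)² = 1.118 × 10⁻⁵ × 12.85 × 214,915,600 ≈ 30,875.4 × g
Target RCF = 30,875.4 + 19,000 = 49,875.4 × g
N² = 49,875.4 / (14.3663 × 10⁻⁵) = 347,169,417
N ≈ √347,169,417 ≈ 18,632.5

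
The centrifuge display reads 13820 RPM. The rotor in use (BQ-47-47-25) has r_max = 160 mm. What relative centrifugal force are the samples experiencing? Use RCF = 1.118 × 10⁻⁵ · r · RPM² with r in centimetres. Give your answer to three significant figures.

r = 160 mm = 16.0 cm
RCF = 1.118 × 10⁻⁵ × r × N²
RCF = 1.118 × 10⁻⁵ × 16 × (13820)² = 1.118 × 10⁻⁵ × 16 × 190,992,400 ≈ 34,164.7 × g

≈ 34200 x g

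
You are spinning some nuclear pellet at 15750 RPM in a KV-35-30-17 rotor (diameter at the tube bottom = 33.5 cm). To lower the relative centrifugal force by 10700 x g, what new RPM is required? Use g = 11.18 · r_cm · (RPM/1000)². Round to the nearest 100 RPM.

r = 33.5 / 2 = 16.75 cm
Current RCF = 11.18 × 16.75 × (15.75)² = 11.18 × 16.75 × 248.0625 ≈ 46,453.4 × g
Target RCF = 46,453.4 − 10,700 = 35,753.4 × g
(N/1000)² = 35,753.4 / 187.265 = 190.9241
N = 1000 × √190.9241 ≈ 13,817.5

N₂ ≈ 13800 RPM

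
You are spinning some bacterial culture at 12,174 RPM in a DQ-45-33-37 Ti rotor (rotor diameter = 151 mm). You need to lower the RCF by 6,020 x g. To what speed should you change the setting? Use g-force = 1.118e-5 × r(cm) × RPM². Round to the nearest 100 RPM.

N₂ ≈ 8800 RPM

r = 151 mm / 2 = 75.5 mm = 7.55 cm
Current RCF = 1.118 × 10⁻⁵ × 7.55 × (12174)² = 1.118 × 10⁻⁵ × 7.55 × 148,206,276 ≈ 12,509.9 × g
Target RCF = 12,509.9 − 6,020 = 6,489.9 × g
N² = 6,489.9 / (8.4409 × 10⁻⁵) = 76,886,351
N ≈ √76,886,351 ≈ 8,768.5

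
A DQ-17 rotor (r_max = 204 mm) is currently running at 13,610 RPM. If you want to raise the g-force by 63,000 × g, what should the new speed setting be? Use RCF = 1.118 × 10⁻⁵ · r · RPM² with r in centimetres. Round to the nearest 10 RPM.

r = 204 mm = 20.4 cm
Current RCF = 1.118 × 10⁻⁵ × 20.4 × (13610)² = 1.118 × 10⁻⁵ × 20.4 × 185,232,100 ≈ 42,246.3 × g
Target RCF = 42,246.3 + 63,000 = 105,246.3 × g
N² = 105,246.3 / (22.8072 × 10⁻⁵) = 461,460,854
N ≈ √461,460,854 ≈ 21,481.6

N₂ ≈ 21480 RPM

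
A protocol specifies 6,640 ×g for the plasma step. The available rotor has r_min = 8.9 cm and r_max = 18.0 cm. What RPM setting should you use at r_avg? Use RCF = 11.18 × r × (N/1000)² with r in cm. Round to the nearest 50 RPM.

≈ 6650 RPM

r_avg = (8.9 + 18.0) / 2 = 13.45 cm
6,640 = 11.18 × 13.45 × (N/1000)²
(N/1000)² = 6,640 / 150.371 = 44.15745
N = 1000 × √44.15745 ≈ 6,645.1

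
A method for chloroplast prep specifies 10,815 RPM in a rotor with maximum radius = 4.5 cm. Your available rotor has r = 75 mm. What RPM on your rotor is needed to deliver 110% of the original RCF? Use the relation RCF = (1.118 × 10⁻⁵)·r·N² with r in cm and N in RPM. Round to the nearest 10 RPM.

RCF_original = 1.118 × 10⁻⁵ × 4.5 × (10815)² = 1.118 × 10⁻⁵ × 4.5 × 116,964,225 ≈ 5,884.5 × g
Target RCF = 1.1 × 5,884.5 ≈ 6,473 × g
Your rotor: r = 75 mm = 7.5 cm
6,473 = 1.118 × 10⁻⁵ × 7.5 × N²
N² = 6,473 / (8.385 × 10⁻⁵) = 77,197,376
N ≈ √77,197,376 ≈ 8,786.2

8790 RPM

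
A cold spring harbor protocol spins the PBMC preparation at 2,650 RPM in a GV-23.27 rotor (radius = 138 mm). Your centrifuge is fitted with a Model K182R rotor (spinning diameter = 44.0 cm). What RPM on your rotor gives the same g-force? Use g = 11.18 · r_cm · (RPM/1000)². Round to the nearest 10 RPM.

Original rotor: r = 138 mm = 13.8 cm
RCF = 11.18 × r × (N/1000)²
RCF_original = 11.18 × 13.8 × (2.65)² = 11.18 × 13.8 × 7.0225 ≈ 1,083.5 × g
Your rotor: r = 44.0 / 2 = 22 cm
1,083.5 = 11.18 × 22 × (N/1000)²
(N/1000)² = 1,083.5 / 245.96 = 4.405188
N = 1000 × √4.405188 ≈ 2,098.9

≈ 2100 RPM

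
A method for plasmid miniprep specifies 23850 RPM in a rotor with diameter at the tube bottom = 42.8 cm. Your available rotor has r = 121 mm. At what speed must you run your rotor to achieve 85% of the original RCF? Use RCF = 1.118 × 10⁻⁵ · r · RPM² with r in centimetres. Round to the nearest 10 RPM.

Original rotor: r = 42.8 / 2 = 21.4 cm
RCF_original = 1.118 × 10⁻⁵ × 21.4 × (23850)² = 1.118 × 10⁻⁵ × 21.4 × 568,822,500 ≈ 136,091.9 × g
Target RCF = 0.85 × 136,091.9 ≈ 115,678.1 × g
Your rotor: r = 121 mm = 12.1 cm
115,678.1 = 1.118 × 10⁻⁵ × 12.1 × N²
N² = 115,678.1 / (13.5278 × 10⁻⁵) = 855,113,914
N ≈ √855,113,914 ≈ 29,242.3

≈ 29240 RPM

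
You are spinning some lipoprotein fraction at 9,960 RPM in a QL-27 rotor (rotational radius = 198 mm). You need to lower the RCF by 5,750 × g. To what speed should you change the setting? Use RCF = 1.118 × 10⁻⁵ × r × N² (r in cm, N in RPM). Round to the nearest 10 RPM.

r = 198 mm = 19.8 cm
Current RCF = 1.118 × 10⁻⁵ × 19.8 × (9960)² = 1.118 × 10⁻⁵ × 19.8 × 99,201,600 ≈ 21,959.7 × g
Target RCF = 21,959.7 − 5,750 = 16,209.7 × g
N² = 16,209.7 / (22.1364 × 10⁻⁵) = 73,226,451
N ≈ √73,226,451 ≈ 8,557.2

N₂ ≈ 8560 RPM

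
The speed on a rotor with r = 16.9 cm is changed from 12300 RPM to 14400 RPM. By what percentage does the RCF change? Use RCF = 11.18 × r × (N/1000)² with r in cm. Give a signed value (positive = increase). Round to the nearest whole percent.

+37%

RCF ∝ N², so the ratio is (14400/12300)² = (1.170732)² = 1.3706.
Change = 1.3706 − 1 = +0.3706 → +37.1%.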